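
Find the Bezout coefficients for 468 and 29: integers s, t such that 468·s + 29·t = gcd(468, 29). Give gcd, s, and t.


Euclidean algorithm on (468, 29) — divide until remainder is 0:
  468 = 16 · 29 + 4
  29 = 7 · 4 + 1
  4 = 4 · 1 + 0
gcd(468, 29) = 1.
Track Bezout coefficients alongside the remainders: start with r₀ = 468 = a·1 + b·0 (s = 1, t = 0) and r₁ = 29 = a·0 + b·1 (s = 0, t = 1); each new remainder r_{k+1} = r_{k-1} − q_k·r_k inherits s_{k+1} = s_{k-1} − q_k·s_k, t_{k+1} = t_{k-1} − q_k·t_k, so r_k = a·s_k + b·t_k at every step:
  q = 16: r = 4, s = 1 − 16·0 = 1, t = 0 − 16·1 = -16  (check: 468·1 + 29·(-16) = 4)
  q = 7: r = 1, s = 0 − 7·1 = -7, t = 1 − 7·(-16) = 113  (check: 468·(-7) + 29·113 = 1)
The row with r = 1 (the gcd) gives the Bezout coefficients s = -7, t = 113.
Result: 468 · (-7) + 29 · (113) = 1.

gcd(468, 29) = 1; s = -7, t = 113 (check: 468·(-7) + 29·113 = 1).


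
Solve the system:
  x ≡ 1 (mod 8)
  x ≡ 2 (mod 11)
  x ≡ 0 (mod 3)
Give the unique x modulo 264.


Moduli 8, 11, 3 are pairwise coprime; by CRT there is a unique solution modulo M = 8 · 11 · 3 = 264.
Solve pairwise, accumulating the modulus:
  Start with x ≡ 1 (mod 8).
  Combine with x ≡ 2 (mod 11): since gcd(8, 11) = 1, we get a unique residue mod 88.
    Write x = 1 + 8·t and substitute into x ≡ 2 (mod 11): 8·t ≡ 2 − 1 = 1 (mod 11).
    The inverse of 8 mod 11 is 7 (since 8·7 = 56 = 5·11 + 1), so t ≡ 7·1 = 7 ≡ 7 (mod 11).
    Then x = 1 + 8·7 = 57, valid modulo lcm(8, 11) = 88: x ≡ 57 (mod 88).
  Combine with x ≡ 0 (mod 3): since gcd(88, 3) = 1, we get a unique residue mod 264.
    Write x = 57 + 88·t and substitute into x ≡ 0 (mod 3): 88·t ≡ 0 − 57 = -57 (mod 3).
    Reduce coefficients mod 3: 1·t ≡ 0 (mod 3).
    So t ≡ 0 (mod 3).
    Then x = 57 + 88·0 = 57, valid modulo lcm(88, 3) = 264: x ≡ 57 (mod 264).
Verify: 57 mod 8 = 1 ✓, 57 mod 11 = 2 ✓, 57 mod 3 = 0 ✓.

x ≡ 57 (mod 264).


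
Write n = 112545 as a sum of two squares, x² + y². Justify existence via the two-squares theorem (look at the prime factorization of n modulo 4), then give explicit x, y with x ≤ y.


Step 1: Factor n = 112545 = 3^2 · 5 · 41 · 61.
Step 2: Check the mod-4 condition on each prime factor: 3 ≡ 3 (mod 4), exponent 2 (must be even); 5 ≡ 1 (mod 4), exponent 1; 41 ≡ 1 (mod 4), exponent 1; 61 ≡ 1 (mod 4), exponent 1.
All primes ≡ 3 (mod 4) appear to even exponent (or don't appear), so by the two-squares theorem n IS expressible as a sum of two squares.
Step 3: Build a representation. Group n = k² · m with k = 3 and m = 5 · 41 · 61 = 12505 (a product of primes ≡ 1 (mod 4)); a representation of m scales to one of n via (k·x)² + (k·y)² = k²(x² + y²). Each prime p ≡ 1 (mod 4) is itself a sum of two squares; find a² by testing p − a² for a perfect square:
  5: 5 − 1² = 4 = 2² ⇒ 5 = 1² + 2².
  41: 41 − 1² = 40, 41 − 2² = 37, 41 − 3² = 32, 41 − 4² = 25 = 5² ⇒ 41 = 4² + 5².
  61: 61 − 1² = 60, 61 − 2² = 57, 61 − 3² = 52, 61 − 4² = 45, 61 − 5² = 36 = 6² ⇒ 61 = 5² + 6².
  Combine using the Brahmagupta–Fibonacci identity (a² + b²)(c² + d²) = (ac − bd)² + (ad + bc)² = (ac + bd)² + (ad − bc)²:
  5 · 41 = 205: from (1² + 2²)(4² + 5²), take (1·4 − 2·5, 1·5 + 2·4) = (4 − 10, 5 + 8) = (-6, 13); dropping signs (only squares matter) gives (6, 13); check 6² + 13² = 36 + 169 = 205 ✓.
  205 · 61 = 12505: from (6² + 13²)(5² + 6²), take (6·5 − 13·6, 6·6 + 13·5) = (30 − 78, 36 + 65) = (-48, 101); dropping signs (only squares matter) gives (48, 101); check 48² + 101² = 2304 + 10201 = 12505 ✓.
  Scale by k = 3: (3·48, 3·101) = (144, 303).
Step 4: Order so x ≤ y and verify: 144² + 303² = 20736 + 91809 = 112545 = n. ✓

n = 112545 = 144² + 303² (one valid representation with x ≤ y).


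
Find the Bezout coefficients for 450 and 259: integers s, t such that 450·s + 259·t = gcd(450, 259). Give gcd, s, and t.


Euclidean algorithm on (450, 259) — divide until remainder is 0:
  450 = 1 · 259 + 191
  259 = 1 · 191 + 68
  191 = 2 · 68 + 55
  68 = 1 · 55 + 13
  55 = 4 · 13 + 3
  13 = 4 · 3 + 1
  3 = 3 · 1 + 0
gcd(450, 259) = 1.
Track Bezout coefficients alongside the remainders: start with r₀ = 450 = a·1 + b·0 (s = 1, t = 0) and r₁ = 259 = a·0 + b·1 (s = 0, t = 1); each new remainder r_{k+1} = r_{k-1} − q_k·r_k inherits s_{k+1} = s_{k-1} − q_k·s_k, t_{k+1} = t_{k-1} − q_k·t_k, so r_k = a·s_k + b·t_k at every step:
  q = 1: r = 191, s = 1 − 1·0 = 1, t = 0 − 1·1 = -1  (check: 450·1 + 259·(-1) = 191)
  q = 1: r = 68, s = 0 − 1·1 = -1, t = 1 − 1·(-1) = 2  (check: 450·(-1) + 259·2 = 68)
  q = 2: r = 55, s = 1 − 2·(-1) = 3, t = -1 − 2·2 = -5  (check: 450·3 + 259·(-5) = 55)
  q = 1: r = 13, s = -1 − 1·3 = -4, t = 2 − 1·(-5) = 7  (check: 450·(-4) + 259·7 = 13)
  q = 4: r = 3, s = 3 − 4·(-4) = 19, t = -5 − 4·7 = -33  (check: 450·19 + 259·(-33) = 3)
  q = 4: r = 1, s = -4 − 4·19 = -80, t = 7 − 4·(-33) = 139  (check: 450·(-80) + 259·139 = 1)
The row with r = 1 (the gcd) gives the Bezout coefficients s = -80, t = 139.
Result: 450 · (-80) + 259 · (139) = 1.

gcd(450, 259) = 1; s = -80, t = 139 (check: 450·(-80) + 259·139 = 1).


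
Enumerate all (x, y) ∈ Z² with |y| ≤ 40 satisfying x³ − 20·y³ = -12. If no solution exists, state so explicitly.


The equation is x³ - 20y³ = -12. For fixed y, x³ = 20·y³ − 12, so a solution requires the RHS to be a perfect cube.
Strategy: iterate y from -40 to 40, compute RHS = 20·y³ − 12, and check whether it is a (positive or negative) perfect cube.
Check small values of y:
  y = 0: RHS = -12 is not a perfect cube.
  y = 1: RHS = 8 = (2)³ ⇒ x = 2 works.
  y = -1: RHS = -32 is not a perfect cube.
  y = 2: RHS = 148 is not a perfect cube.
  y = -2: RHS = -172 is not a perfect cube.
  y = 3: RHS = 528 is not a perfect cube.
  y = -3: RHS = -552 is not a perfect cube.
Continuing the search up to |y| = 40 finds no further solutions beyond those listed.
Collected solutions: (2, 1).

Solutions (with |y| ≤ 40): (2, 1).


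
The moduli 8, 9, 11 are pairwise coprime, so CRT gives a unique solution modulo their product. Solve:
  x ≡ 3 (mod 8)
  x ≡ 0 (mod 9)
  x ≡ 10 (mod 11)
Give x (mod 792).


Moduli 8, 9, 11 are pairwise coprime; by CRT there is a unique solution modulo M = 8 · 9 · 11 = 792.
Solve pairwise, accumulating the modulus:
  Start with x ≡ 3 (mod 8).
  Combine with x ≡ 0 (mod 9): since gcd(8, 9) = 1, we get a unique residue mod 72.
    Write x = 3 + 8·t and substitute into x ≡ 0 (mod 9): 8·t ≡ 0 − 3 = -3 (mod 9).
    Reduce coefficients mod 9: 8·t ≡ 6 (mod 9).
    The inverse of 8 mod 9 is 8 (since 8·8 = 64 = 7·9 + 1), so t ≡ 8·6 = 48 ≡ 3 (mod 9).
    Then x = 3 + 8·3 = 27, valid modulo lcm(8, 9) = 72: x ≡ 27 (mod 72).
  Combine with x ≡ 10 (mod 11): since gcd(72, 11) = 1, we get a unique residue mod 792.
    Write x = 27 + 72·t and substitute into x ≡ 10 (mod 11): 72·t ≡ 10 − 27 = -17 (mod 11).
    Reduce coefficients mod 11: 6·t ≡ 5 (mod 11).
    The inverse of 6 mod 11 is 2 (since 6·2 = 12 = 1·11 + 1), so t ≡ 2·5 = 10 ≡ 10 (mod 11).
    Then x = 27 + 72·10 = 747, valid modulo lcm(72, 11) = 792: x ≡ 747 (mod 792).
Verify: 747 mod 8 = 3 ✓, 747 mod 9 = 0 ✓, 747 mod 11 = 10 ✓.

x ≡ 747 (mod 792).


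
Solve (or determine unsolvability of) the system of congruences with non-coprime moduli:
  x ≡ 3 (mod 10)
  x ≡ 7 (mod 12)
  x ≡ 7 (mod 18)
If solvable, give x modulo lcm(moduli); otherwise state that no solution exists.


Moduli 10, 12, 18 are not pairwise coprime, so CRT works modulo lcm(m_i) when all pairwise compatibility conditions hold.
Pairwise compatibility: gcd(m_i, m_j) must divide a_i - a_j for every pair.
Merge one congruence at a time:
  Start: x ≡ 3 (mod 10).
  Combine with x ≡ 7 (mod 12): gcd(10, 12) = 2; 7 - 3 = 4, which IS divisible by 2, so compatible.
    Write x = 3 + 10·t and substitute into x ≡ 7 (mod 12): 10·t ≡ 7 − 3 = 4 (mod 12).
    Divide the congruence (and modulus) by g = 2: 5·t ≡ 2 (mod 6).
    The inverse of 5 mod 6 is 5 (since 5·5 = 25 = 4·6 + 1), so t ≡ 5·2 = 10 ≡ 4 (mod 6).
    Then x = 3 + 10·4 = 43, valid modulo lcm(10, 12) = 60: x ≡ 43 (mod 60).
  Combine with x ≡ 7 (mod 18): gcd(60, 18) = 6; 7 - 43 = -36, which IS divisible by 6, so compatible.
    Write x = 43 + 60·t and substitute into x ≡ 7 (mod 18): 60·t ≡ 7 − 43 = -36 (mod 18).
    Divide the congruence (and modulus) by g = 6: 10·t ≡ -6 (mod 3).
    Reduce coefficients mod 3: 1·t ≡ 0 (mod 3).
    So t ≡ 0 (mod 3).
    Then x = 43 + 60·0 = 43, valid modulo lcm(60, 18) = 180: x ≡ 43 (mod 180).
Verify: 43 mod 10 = 3, 43 mod 12 = 7, 43 mod 18 = 7.

x ≡ 43 (mod 180).


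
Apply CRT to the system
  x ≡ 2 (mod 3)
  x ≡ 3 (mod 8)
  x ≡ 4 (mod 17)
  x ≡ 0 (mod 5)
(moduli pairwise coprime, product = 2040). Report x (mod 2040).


Product of moduli M = 3 · 8 · 17 · 5 = 2040.
Merge one congruence at a time:
  Start: x ≡ 2 (mod 3).
  Combine with x ≡ 3 (mod 8); new modulus lcm = 24.
    Write x = 2 + 3·t and substitute into x ≡ 3 (mod 8): 3·t ≡ 3 − 2 = 1 (mod 8).
    The inverse of 3 mod 8 is 3 (since 3·3 = 9 = 1·8 + 1), so t ≡ 3·1 = 3 ≡ 3 (mod 8).
    Then x = 2 + 3·3 = 11, valid modulo lcm(3, 8) = 24: x ≡ 11 (mod 24).
  Combine with x ≡ 4 (mod 17); new modulus lcm = 408.
    Write x = 11 + 24·t and substitute into x ≡ 4 (mod 17): 24·t ≡ 4 − 11 = -7 (mod 17).
    Reduce coefficients mod 17: 7·t ≡ 10 (mod 17).
    The inverse of 7 mod 17 is 5 (since 7·5 = 35 = 2·17 + 1), so t ≡ 5·10 = 50 ≡ 16 (mod 17).
    Then x = 11 + 24·16 = 395, valid modulo lcm(24, 17) = 408: x ≡ 395 (mod 408).
  Combine with x ≡ 0 (mod 5); new modulus lcm = 2040.
    Write x = 395 + 408·t and substitute into x ≡ 0 (mod 5): 408·t ≡ 0 − 395 = -395 (mod 5).
    Reduce coefficients mod 5: 3·t ≡ 0 (mod 5).
    The inverse of 3 mod 5 is 2 (since 3·2 = 6 = 1·5 + 1), so t ≡ 2·0 = 0 ≡ 0 (mod 5).
    Then x = 395 + 408·0 = 395, valid modulo lcm(408, 5) = 2040: x ≡ 395 (mod 2040).
Verify against each original: 395 mod 3 = 2, 395 mod 8 = 3, 395 mod 17 = 4, 395 mod 5 = 0.

x ≡ 395 (mod 2040).


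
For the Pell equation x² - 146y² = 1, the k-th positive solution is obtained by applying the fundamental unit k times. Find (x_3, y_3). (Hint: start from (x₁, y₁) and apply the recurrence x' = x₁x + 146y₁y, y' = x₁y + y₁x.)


Step 1: Find the fundamental solution (x₁, y₁) of x² - 146y² = 1.
  Expand √146 as a continued fraction. a₀ = ⌊√146⌋ = 12; iterate m_{k+1} = d_k·a_k − m_k, d_{k+1} = (146 − m_{k+1}²)/d_k, a_{k+1} = ⌊(a₀ + m_{k+1})/d_{k+1}⌋ (starting m₀ = 0, d₀ = 1), with convergents p_k = a_k·p_{k-1} + p_{k-2}, q_k = a_k·q_{k-1} + q_{k-2} (p₋₁ = 1, q₋₁ = 0):
  k = 0: a₀ = 12; p₀/q₀ = 12/1; p₀² − 146·q₀² = 144 − 146 = -2.
  k = 1: m = 12, d = 2, a = ⌊(12 + 12)/2⌋ = 12; p/q = (12·12 + 1)/(12·1 + 0) = 145/12; p² − 146·q² = 21025 − 21024 = 1.
  The first convergent with p² − 146·q² = 1 gives the fundamental solution (x₁, y₁) = (145, 12).
Step 2: Apply the recurrence (x_{n+1}, y_{n+1}) = (x₁x_n + 146y₁y_n, x₁y_n + y₁x_n) repeatedly.
  From (x_1, y_1) = (145, 12): x_2 = 145·145 + 146·12·12 = 42049; y_2 = 145·12 + 12·145 = 3480.
  From (x_2, y_2) = (42049, 3480): x_3 = 145·42049 + 146·12·3480 = 12194065; y_3 = 145·3480 + 12·42049 = 1009188.
Step 3: Verify x_3² - 146·y_3² = 148695221224225 - 148695221224224 = 1 (should be 1). ✓

(x_1, y_1) = (145, 12); (x_3, y_3) = (12194065, 1009188).


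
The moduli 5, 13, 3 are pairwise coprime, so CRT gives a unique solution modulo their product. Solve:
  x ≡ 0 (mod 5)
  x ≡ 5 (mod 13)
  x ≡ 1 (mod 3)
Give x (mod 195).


Moduli 5, 13, 3 are pairwise coprime; by CRT there is a unique solution modulo M = 5 · 13 · 3 = 195.
Solve pairwise, accumulating the modulus:
  Start with x ≡ 0 (mod 5).
  Combine with x ≡ 5 (mod 13): since gcd(5, 13) = 1, we get a unique residue mod 65.
    Write x = 0 + 5·t and substitute into x ≡ 5 (mod 13): 5·t ≡ 5 − 0 = 5 (mod 13).
    The inverse of 5 mod 13 is 8 (since 5·8 = 40 = 3·13 + 1), so t ≡ 8·5 = 40 ≡ 1 (mod 13).
    Then x = 0 + 5·1 = 5, valid modulo lcm(5, 13) = 65: x ≡ 5 (mod 65).
  Combine with x ≡ 1 (mod 3): since gcd(65, 3) = 1, we get a unique residue mod 195.
    Write x = 5 + 65·t and substitute into x ≡ 1 (mod 3): 65·t ≡ 1 − 5 = -4 (mod 3).
    Reduce coefficients mod 3: 2·t ≡ 2 (mod 3).
    The inverse of 2 mod 3 is 2 (since 2·2 = 4 = 1·3 + 1), so t ≡ 2·2 = 4 ≡ 1 (mod 3).
    Then x = 5 + 65·1 = 70, valid modulo lcm(65, 3) = 195: x ≡ 70 (mod 195).
Verify: 70 mod 5 = 0 ✓, 70 mod 13 = 5 ✓, 70 mod 3 = 1 ✓.

x ≡ 70 (mod 195).


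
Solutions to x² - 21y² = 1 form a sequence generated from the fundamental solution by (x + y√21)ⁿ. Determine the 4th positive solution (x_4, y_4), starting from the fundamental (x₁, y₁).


Step 1: Find the fundamental solution (x₁, y₁) of x² - 21y² = 1.
  Expand √21 as a continued fraction. a₀ = ⌊√21⌋ = 4; iterate m_{k+1} = d_k·a_k − m_k, d_{k+1} = (21 − m_{k+1}²)/d_k, a_{k+1} = ⌊(a₀ + m_{k+1})/d_{k+1}⌋ (starting m₀ = 0, d₀ = 1), with convergents p_k = a_k·p_{k-1} + p_{k-2}, q_k = a_k·q_{k-1} + q_{k-2} (p₋₁ = 1, q₋₁ = 0):
  k = 0: a₀ = 4; p₀/q₀ = 4/1; p₀² − 21·q₀² = 16 − 21 = -5.
  k = 1: m = 4, d = 5, a = ⌊(4 + 4)/5⌋ = 1; p/q = (1·4 + 1)/(1·1 + 0) = 5/1; p² − 21·q² = 25 − 21 = 4.
  k = 2: m = 1, d = 4, a = ⌊(4 + 1)/4⌋ = 1; p/q = (1·5 + 4)/(1·1 + 1) = 9/2; p² − 21·q² = 81 − 84 = -3.
  k = 3: m = 3, d = 3, a = ⌊(4 + 3)/3⌋ = 2; p/q = (2·9 + 5)/(2·2 + 1) = 23/5; p² − 21·q² = 529 − 525 = 4.
  k = 4: m = 3, d = 4, a = ⌊(4 + 3)/4⌋ = 1; p/q = (1·23 + 9)/(1·5 + 2) = 32/7; p² − 21·q² = 1024 − 1029 = -5.
  k = 5: m = 1, d = 5, a = ⌊(4 + 1)/5⌋ = 1; p/q = (1·32 + 23)/(1·7 + 5) = 55/12; p² − 21·q² = 3025 − 3024 = 1.
  The first convergent with p² − 21·q² = 1 gives the fundamental solution (x₁, y₁) = (55, 12).
Step 2: Apply the recurrence (x_{n+1}, y_{n+1}) = (x₁x_n + 21y₁y_n, x₁y_n + y₁x_n) repeatedly.
  From (x_1, y_1) = (55, 12): x_2 = 55·55 + 21·12·12 = 6049; y_2 = 55·12 + 12·55 = 1320.
  From (x_2, y_2) = (6049, 1320): x_3 = 55·6049 + 21·12·1320 = 665335; y_3 = 55·1320 + 12·6049 = 145188.
  From (x_3, y_3) = (665335, 145188): x_4 = 55·665335 + 21·12·145188 = 73180801; y_4 = 55·145188 + 12·665335 = 15969360.
Step 3: Verify x_4² - 21·y_4² = 5355429635001601 - 5355429635001600 = 1 (should be 1). ✓

(x_1, y_1) = (55, 12); (x_4, y_4) = (73180801, 15969360).


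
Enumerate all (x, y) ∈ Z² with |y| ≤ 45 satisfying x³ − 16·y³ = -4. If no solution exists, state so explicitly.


The equation is x³ - 16y³ = -4. For fixed y, x³ = 16·y³ − 4, so a solution requires the RHS to be a perfect cube.
Strategy: iterate y from -45 to 45, compute RHS = 16·y³ − 4, and check whether it is a (positive or negative) perfect cube.
Check small values of y:
  y = 0: RHS = -4 is not a perfect cube.
  y = 1: RHS = 12 is not a perfect cube.
  y = -1: RHS = -20 is not a perfect cube.
  y = 2: RHS = 124 is not a perfect cube.
  y = -2: RHS = -132 is not a perfect cube.
  y = 3: RHS = 428 is not a perfect cube.
  y = -3: RHS = -436 is not a perfect cube.
Continuing the search up to |y| = 45 finds no solutions either.
No (x, y) in the scanned range satisfies the equation.

No integer solutions with |y| ≤ 45.


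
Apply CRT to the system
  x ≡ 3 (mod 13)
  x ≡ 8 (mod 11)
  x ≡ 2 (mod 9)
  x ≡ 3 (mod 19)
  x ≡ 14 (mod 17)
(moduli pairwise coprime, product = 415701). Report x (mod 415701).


Product of moduli M = 13 · 11 · 9 · 19 · 17 = 415701.
Merge one congruence at a time:
  Start: x ≡ 3 (mod 13).
  Combine with x ≡ 8 (mod 11); new modulus lcm = 143.
    Write x = 3 + 13·t and substitute into x ≡ 8 (mod 11): 13·t ≡ 8 − 3 = 5 (mod 11).
    Reduce coefficients mod 11: 2·t ≡ 5 (mod 11).
    The inverse of 2 mod 11 is 6 (since 2·6 = 12 = 1·11 + 1), so t ≡ 6·5 = 30 ≡ 8 (mod 11).
    Then x = 3 + 13·8 = 107, valid modulo lcm(13, 11) = 143: x ≡ 107 (mod 143).
  Combine with x ≡ 2 (mod 9); new modulus lcm = 1287.
    Write x = 107 + 143·t and substitute into x ≡ 2 (mod 9): 143·t ≡ 2 − 107 = -105 (mod 9).
    Reduce coefficients mod 9: 8·t ≡ 3 (mod 9).
    The inverse of 8 mod 9 is 8 (since 8·8 = 64 = 7·9 + 1), so t ≡ 8·3 = 24 ≡ 6 (mod 9).
    Then x = 107 + 143·6 = 965, valid modulo lcm(143, 9) = 1287: x ≡ 965 (mod 1287).
  Combine with x ≡ 3 (mod 19); new modulus lcm = 24453.
    Write x = 965 + 1287·t and substitute into x ≡ 3 (mod 19): 1287·t ≡ 3 − 965 = -962 (mod 19).
    Reduce coefficients mod 19: 14·t ≡ 7 (mod 19).
    The inverse of 14 mod 19 is 15 (since 14·15 = 210 = 11·19 + 1), so t ≡ 15·7 = 105 ≡ 10 (mod 19).
    Then x = 965 + 1287·10 = 13835, valid modulo lcm(1287, 19) = 24453: x ≡ 13835 (mod 24453).
  Combine with x ≡ 14 (mod 17); new modulus lcm = 415701.
    Write x = 13835 + 24453·t and substitute into x ≡ 14 (mod 17): 24453·t ≡ 14 − 13835 = -13821 (mod 17).
    Reduce coefficients mod 17: 7·t ≡ 0 (mod 17).
    The inverse of 7 mod 17 is 5 (since 7·5 = 35 = 2·17 + 1), so t ≡ 5·0 = 0 ≡ 0 (mod 17).
    Then x = 13835 + 24453·0 = 13835, valid modulo lcm(24453, 17) = 415701: x ≡ 13835 (mod 415701).
Verify against each original: 13835 mod 13 = 3, 13835 mod 11 = 8, 13835 mod 9 = 2, 13835 mod 19 = 3, 13835 mod 17 = 14.

x ≡ 13835 (mod 415701).


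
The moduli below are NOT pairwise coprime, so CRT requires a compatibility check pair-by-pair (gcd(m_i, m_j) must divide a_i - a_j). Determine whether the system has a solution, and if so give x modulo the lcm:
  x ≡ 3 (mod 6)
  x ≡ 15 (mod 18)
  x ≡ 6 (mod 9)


Moduli 6, 18, 9 are not pairwise coprime, so CRT works modulo lcm(m_i) when all pairwise compatibility conditions hold.
Pairwise compatibility: gcd(m_i, m_j) must divide a_i - a_j for every pair.
Merge one congruence at a time:
  Start: x ≡ 3 (mod 6).
  Combine with x ≡ 15 (mod 18): gcd(6, 18) = 6; 15 - 3 = 12, which IS divisible by 6, so compatible.
    Write x = 3 + 6·t and substitute into x ≡ 15 (mod 18): 6·t ≡ 15 − 3 = 12 (mod 18).
    Divide the congruence (and modulus) by g = 6: 1·t ≡ 2 (mod 3).
    So t ≡ 2 (mod 3).
    Then x = 3 + 6·2 = 15, valid modulo lcm(6, 18) = 18: x ≡ 15 (mod 18).
  Combine with x ≡ 6 (mod 9): gcd(18, 9) = 9; 6 - 15 = -9, which IS divisible by 9, so compatible.
    Write x = 15 + 18·t and substitute into x ≡ 6 (mod 9): 18·t ≡ 6 − 15 = -9 (mod 9).
    Divide the congruence (and modulus) by g = 9: 2·t ≡ -1 (mod 1).
    Modulo 1 every t works; take t = 0.
    Then x = 15 + 18·0 = 15, valid modulo lcm(18, 9) = 18: x ≡ 15 (mod 18).
Verify: 15 mod 6 = 3, 15 mod 18 = 15, 15 mod 9 = 6.

x ≡ 15 (mod 18).


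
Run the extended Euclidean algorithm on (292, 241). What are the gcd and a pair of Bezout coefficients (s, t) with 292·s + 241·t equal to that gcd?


Euclidean algorithm on (292, 241) — divide until remainder is 0:
  292 = 1 · 241 + 51
  241 = 4 · 51 + 37
  51 = 1 · 37 + 14
  37 = 2 · 14 + 9
  14 = 1 · 9 + 5
  9 = 1 · 5 + 4
  5 = 1 · 4 + 1
  4 = 4 · 1 + 0
gcd(292, 241) = 1.
Track Bezout coefficients alongside the remainders: start with r₀ = 292 = a·1 + b·0 (s = 1, t = 0) and r₁ = 241 = a·0 + b·1 (s = 0, t = 1); each new remainder r_{k+1} = r_{k-1} − q_k·r_k inherits s_{k+1} = s_{k-1} − q_k·s_k, t_{k+1} = t_{k-1} − q_k·t_k, so r_k = a·s_k + b·t_k at every step:
  q = 1: r = 51, s = 1 − 1·0 = 1, t = 0 − 1·1 = -1  (check: 292·1 + 241·(-1) = 51)
  q = 4: r = 37, s = 0 − 4·1 = -4, t = 1 − 4·(-1) = 5  (check: 292·(-4) + 241·5 = 37)
  q = 1: r = 14, s = 1 − 1·(-4) = 5, t = -1 − 1·5 = -6  (check: 292·5 + 241·(-6) = 14)
  q = 2: r = 9, s = -4 − 2·5 = -14, t = 5 − 2·(-6) = 17  (check: 292·(-14) + 241·17 = 9)
  q = 1: r = 5, s = 5 − 1·(-14) = 19, t = -6 − 1·17 = -23  (check: 292·19 + 241·(-23) = 5)
  q = 1: r = 4, s = -14 − 1·19 = -33, t = 17 − 1·(-23) = 40  (check: 292·(-33) + 241·40 = 4)
  q = 1: r = 1, s = 19 − 1·(-33) = 52, t = -23 − 1·40 = -63  (check: 292·52 + 241·(-63) = 1)
The row with r = 1 (the gcd) gives the Bezout coefficients s = 52, t = -63.
Result: 292 · (52) + 241 · (-63) = 1.

gcd(292, 241) = 1; s = 52, t = -63 (check: 292·52 + 241·(-63) = 1).


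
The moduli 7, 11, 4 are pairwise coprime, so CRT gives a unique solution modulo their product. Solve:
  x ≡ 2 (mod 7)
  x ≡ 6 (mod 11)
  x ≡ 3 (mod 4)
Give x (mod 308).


Moduli 7, 11, 4 are pairwise coprime; by CRT there is a unique solution modulo M = 7 · 11 · 4 = 308.
Solve pairwise, accumulating the modulus:
  Start with x ≡ 2 (mod 7).
  Combine with x ≡ 6 (mod 11): since gcd(7, 11) = 1, we get a unique residue mod 77.
    Write x = 2 + 7·t and substitute into x ≡ 6 (mod 11): 7·t ≡ 6 − 2 = 4 (mod 11).
    The inverse of 7 mod 11 is 8 (since 7·8 = 56 = 5·11 + 1), so t ≡ 8·4 = 32 ≡ 10 (mod 11).
    Then x = 2 + 7·10 = 72, valid modulo lcm(7, 11) = 77: x ≡ 72 (mod 77).
  Combine with x ≡ 3 (mod 4): since gcd(77, 4) = 1, we get a unique residue mod 308.
    Write x = 72 + 77·t and substitute into x ≡ 3 (mod 4): 77·t ≡ 3 − 72 = -69 (mod 4).
    Reduce coefficients mod 4: 1·t ≡ 3 (mod 4).
    So t ≡ 3 (mod 4).
    Then x = 72 + 77·3 = 303, valid modulo lcm(77, 4) = 308: x ≡ 303 (mod 308).
Verify: 303 mod 7 = 2 ✓, 303 mod 11 = 6 ✓, 303 mod 4 = 3 ✓.

x ≡ 303 (mod 308).


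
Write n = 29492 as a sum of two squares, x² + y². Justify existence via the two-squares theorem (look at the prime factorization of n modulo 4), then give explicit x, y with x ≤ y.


Step 1: Factor n = 29492 = 2^2 · 73 · 101.
Step 2: Check the mod-4 condition on each prime factor: 2 = 2 (special); 73 ≡ 1 (mod 4), exponent 1; 101 ≡ 1 (mod 4), exponent 1.
All primes ≡ 3 (mod 4) appear to even exponent (or don't appear), so by the two-squares theorem n IS expressible as a sum of two squares.
Step 3: Build a representation. Group n = k² · m with k = 2 and m = 73 · 101 = 7373 (a product of primes ≡ 1 (mod 4)); a representation of m scales to one of n via (k·x)² + (k·y)² = k²(x² + y²). Each prime p ≡ 1 (mod 4) is itself a sum of two squares; find a² by testing p − a² for a perfect square:
  73: 73 − 1² = 72, 73 − 2² = 69, 73 − 3² = 64 = 8² ⇒ 73 = 3² + 8².
  101: 101 − 1² = 100 = 10² ⇒ 101 = 1² + 10².
  Combine using the Brahmagupta–Fibonacci identity (a² + b²)(c² + d²) = (ac − bd)² + (ad + bc)² = (ac + bd)² + (ad − bc)²:
  73 · 101 = 7373: from (3² + 8²)(1² + 10²), take (3·1 − 8·10, 3·10 + 8·1) = (3 − 80, 30 + 8) = (-77, 38); dropping signs (only squares matter) gives (77, 38); check 77² + 38² = 5929 + 1444 = 7373 ✓.
  Scale by k = 2: (2·77, 2·38) = (154, 76).
Step 4: Order so x ≤ y and verify: 76² + 154² = 5776 + 23716 = 29492 = n. ✓

n = 29492 = 76² + 154² (one valid representation with x ≤ y).


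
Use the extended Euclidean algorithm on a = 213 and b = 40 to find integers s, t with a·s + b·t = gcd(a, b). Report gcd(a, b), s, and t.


Euclidean algorithm on (213, 40) — divide until remainder is 0:
  213 = 5 · 40 + 13
  40 = 3 · 13 + 1
  13 = 13 · 1 + 0
gcd(213, 40) = 1.
Track Bezout coefficients alongside the remainders: start with r₀ = 213 = a·1 + b·0 (s = 1, t = 0) and r₁ = 40 = a·0 + b·1 (s = 0, t = 1); each new remainder r_{k+1} = r_{k-1} − q_k·r_k inherits s_{k+1} = s_{k-1} − q_k·s_k, t_{k+1} = t_{k-1} − q_k·t_k, so r_k = a·s_k + b·t_k at every step:
  q = 5: r = 13, s = 1 − 5·0 = 1, t = 0 − 5·1 = -5  (check: 213·1 + 40·(-5) = 13)
  q = 3: r = 1, s = 0 − 3·1 = -3, t = 1 − 3·(-5) = 16  (check: 213·(-3) + 40·16 = 1)
The row with r = 1 (the gcd) gives the Bezout coefficients s = -3, t = 16.
Result: 213 · (-3) + 40 · (16) = 1.

gcd(213, 40) = 1; s = -3, t = 16 (check: 213·(-3) + 40·16 = 1).


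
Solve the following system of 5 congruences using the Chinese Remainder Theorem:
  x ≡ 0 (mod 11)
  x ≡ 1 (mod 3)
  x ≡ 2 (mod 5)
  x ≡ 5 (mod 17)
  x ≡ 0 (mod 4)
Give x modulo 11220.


Product of moduli M = 11 · 3 · 5 · 17 · 4 = 11220.
Merge one congruence at a time:
  Start: x ≡ 0 (mod 11).
  Combine with x ≡ 1 (mod 3); new modulus lcm = 33.
    Write x = 0 + 11·t and substitute into x ≡ 1 (mod 3): 11·t ≡ 1 − 0 = 1 (mod 3).
    Reduce coefficients mod 3: 2·t ≡ 1 (mod 3).
    The inverse of 2 mod 3 is 2 (since 2·2 = 4 = 1·3 + 1), so t ≡ 2·1 = 2 ≡ 2 (mod 3).
    Then x = 0 + 11·2 = 22, valid modulo lcm(11, 3) = 33: x ≡ 22 (mod 33).
  Combine with x ≡ 2 (mod 5); new modulus lcm = 165.
    Write x = 22 + 33·t and substitute into x ≡ 2 (mod 5): 33·t ≡ 2 − 22 = -20 (mod 5).
    Reduce coefficients mod 5: 3·t ≡ 0 (mod 5).
    The inverse of 3 mod 5 is 2 (since 3·2 = 6 = 1·5 + 1), so t ≡ 2·0 = 0 ≡ 0 (mod 5).
    Then x = 22 + 33·0 = 22, valid modulo lcm(33, 5) = 165: x ≡ 22 (mod 165).
  Combine with x ≡ 5 (mod 17); new modulus lcm = 2805.
    Write x = 22 + 165·t and substitute into x ≡ 5 (mod 17): 165·t ≡ 5 − 22 = -17 (mod 17).
    Reduce coefficients mod 17: 12·t ≡ 0 (mod 17).
    The inverse of 12 mod 17 is 10 (since 12·10 = 120 = 7·17 + 1), so t ≡ 10·0 = 0 ≡ 0 (mod 17).
    Then x = 22 + 165·0 = 22, valid modulo lcm(165, 17) = 2805: x ≡ 22 (mod 2805).
  Combine with x ≡ 0 (mod 4); new modulus lcm = 11220.
    Write x = 22 + 2805·t and substitute into x ≡ 0 (mod 4): 2805·t ≡ 0 − 22 = -22 (mod 4).
    Reduce coefficients mod 4: 1·t ≡ 2 (mod 4).
    So t ≡ 2 (mod 4).
    Then x = 22 + 2805·2 = 5632, valid modulo lcm(2805, 4) = 11220: x ≡ 5632 (mod 11220).
Verify against each original: 5632 mod 11 = 0, 5632 mod 3 = 1, 5632 mod 5 = 2, 5632 mod 17 = 5, 5632 mod 4 = 0.

x ≡ 5632 (mod 11220).


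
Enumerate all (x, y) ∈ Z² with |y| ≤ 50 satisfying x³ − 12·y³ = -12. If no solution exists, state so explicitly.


The equation is x³ - 12y³ = -12. For fixed y, x³ = 12·y³ − 12, so a solution requires the RHS to be a perfect cube.
Strategy: iterate y from -50 to 50, compute RHS = 12·y³ − 12, and check whether it is a (positive or negative) perfect cube.
Check small values of y:
  y = 0: RHS = -12 is not a perfect cube.
  y = 1: RHS = 0 = (0)³ ⇒ x = 0 works.
  y = -1: RHS = -24 is not a perfect cube.
  y = 2: RHS = 84 is not a perfect cube.
  y = -2: RHS = -108 is not a perfect cube.
  y = 3: RHS = 312 is not a perfect cube.
  y = -3: RHS = -336 is not a perfect cube.
Continuing the search up to |y| = 50 finds no further solutions beyond those listed.
Collected solutions: (0, 1).

Solutions (with |y| ≤ 50): (0, 1).


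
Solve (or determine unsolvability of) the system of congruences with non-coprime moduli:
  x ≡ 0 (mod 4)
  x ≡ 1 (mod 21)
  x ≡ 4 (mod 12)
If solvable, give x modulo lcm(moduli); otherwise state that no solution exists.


Moduli 4, 21, 12 are not pairwise coprime, so CRT works modulo lcm(m_i) when all pairwise compatibility conditions hold.
Pairwise compatibility: gcd(m_i, m_j) must divide a_i - a_j for every pair.
Merge one congruence at a time:
  Start: x ≡ 0 (mod 4).
  Combine with x ≡ 1 (mod 21): gcd(4, 21) = 1; 1 - 0 = 1, which IS divisible by 1, so compatible.
    Write x = 0 + 4·t and substitute into x ≡ 1 (mod 21): 4·t ≡ 1 − 0 = 1 (mod 21).
    The inverse of 4 mod 21 is 16 (since 4·16 = 64 = 3·21 + 1), so t ≡ 16·1 = 16 ≡ 16 (mod 21).
    Then x = 0 + 4·16 = 64, valid modulo lcm(4, 21) = 84: x ≡ 64 (mod 84).
  Combine with x ≡ 4 (mod 12): gcd(84, 12) = 12; 4 - 64 = -60, which IS divisible by 12, so compatible.
    Write x = 64 + 84·t and substitute into x ≡ 4 (mod 12): 84·t ≡ 4 − 64 = -60 (mod 12).
    Divide the congruence (and modulus) by g = 12: 7·t ≡ -5 (mod 1).
    Modulo 1 every t works; take t = 0.
    Then x = 64 + 84·0 = 64, valid modulo lcm(84, 12) = 84: x ≡ 64 (mod 84).
Verify: 64 mod 4 = 0, 64 mod 21 = 1, 64 mod 12 = 4.

x ≡ 64 (mod 84).


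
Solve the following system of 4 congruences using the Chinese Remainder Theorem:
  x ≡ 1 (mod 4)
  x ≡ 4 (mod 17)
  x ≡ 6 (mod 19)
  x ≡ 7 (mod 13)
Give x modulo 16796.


Product of moduli M = 4 · 17 · 19 · 13 = 16796.
Merge one congruence at a time:
  Start: x ≡ 1 (mod 4).
  Combine with x ≡ 4 (mod 17); new modulus lcm = 68.
    Write x = 1 + 4·t and substitute into x ≡ 4 (mod 17): 4·t ≡ 4 − 1 = 3 (mod 17).
    The inverse of 4 mod 17 is 13 (since 4·13 = 52 = 3·17 + 1), so t ≡ 13·3 = 39 ≡ 5 (mod 17).
    Then x = 1 + 4·5 = 21, valid modulo lcm(4, 17) = 68: x ≡ 21 (mod 68).
  Combine with x ≡ 6 (mod 19); new modulus lcm = 1292.
    Write x = 21 + 68·t and substitute into x ≡ 6 (mod 19): 68·t ≡ 6 − 21 = -15 (mod 19).
    Reduce coefficients mod 19: 11·t ≡ 4 (mod 19).
    The inverse of 11 mod 19 is 7 (since 11·7 = 77 = 4·19 + 1), so t ≡ 7·4 = 28 ≡ 9 (mod 19).
    Then x = 21 + 68·9 = 633, valid modulo lcm(68, 19) = 1292: x ≡ 633 (mod 1292).
  Combine with x ≡ 7 (mod 13); new modulus lcm = 16796.
    Write x = 633 + 1292·t and substitute into x ≡ 7 (mod 13): 1292·t ≡ 7 − 633 = -626 (mod 13).
    Reduce coefficients mod 13: 5·t ≡ 11 (mod 13).
    The inverse of 5 mod 13 is 8 (since 5·8 = 40 = 3·13 + 1), so t ≡ 8·11 = 88 ≡ 10 (mod 13).
    Then x = 633 + 1292·10 = 13553, valid modulo lcm(1292, 13) = 16796: x ≡ 13553 (mod 16796).
Verify against each original: 13553 mod 4 = 1, 13553 mod 17 = 4, 13553 mod 19 = 6, 13553 mod 13 = 7.

x ≡ 13553 (mod 16796).


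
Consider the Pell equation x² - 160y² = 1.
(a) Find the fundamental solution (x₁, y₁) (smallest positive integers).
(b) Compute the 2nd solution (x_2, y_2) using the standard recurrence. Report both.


Step 1: Find the fundamental solution (x₁, y₁) of x² - 160y² = 1.
  Expand √160 as a continued fraction. a₀ = ⌊√160⌋ = 12; iterate m_{k+1} = d_k·a_k − m_k, d_{k+1} = (160 − m_{k+1}²)/d_k, a_{k+1} = ⌊(a₀ + m_{k+1})/d_{k+1}⌋ (starting m₀ = 0, d₀ = 1), with convergents p_k = a_k·p_{k-1} + p_{k-2}, q_k = a_k·q_{k-1} + q_{k-2} (p₋₁ = 1, q₋₁ = 0):
  k = 0: a₀ = 12; p₀/q₀ = 12/1; p₀² − 160·q₀² = 144 − 160 = -16.
  k = 1: m = 12, d = 16, a = ⌊(12 + 12)/16⌋ = 1; p/q = (1·12 + 1)/(1·1 + 0) = 13/1; p² − 160·q² = 169 − 160 = 9.
  k = 2: m = 4, d = 9, a = ⌊(12 + 4)/9⌋ = 1; p/q = (1·13 + 12)/(1·1 + 1) = 25/2; p² − 160·q² = 625 − 640 = -15.
  k = 3: m = 5, d = 15, a = ⌊(12 + 5)/15⌋ = 1; p/q = (1·25 + 13)/(1·2 + 1) = 38/3; p² − 160·q² = 1444 − 1440 = 4.
  k = 4: m = 10, d = 4, a = ⌊(12 + 10)/4⌋ = 5; p/q = (5·38 + 25)/(5·3 + 2) = 215/17; p² − 160·q² = 46225 − 46240 = -15.
  k = 5: m = 10, d = 15, a = ⌊(12 + 10)/15⌋ = 1; p/q = (1·215 + 38)/(1·17 + 3) = 253/20; p² − 160·q² = 64009 − 64000 = 9.
  k = 6: m = 5, d = 9, a = ⌊(12 + 5)/9⌋ = 1; p/q = (1·253 + 215)/(1·20 + 17) = 468/37; p² − 160·q² = 219024 − 219040 = -16.
  k = 7: m = 4, d = 16, a = ⌊(12 + 4)/16⌋ = 1; p/q = (1·468 + 253)/(1·37 + 20) = 721/57; p² − 160·q² = 519841 − 519840 = 1.
  The first convergent with p² − 160·q² = 1 gives the fundamental solution (x₁, y₁) = (721, 57).
Step 2: Apply the recurrence (x_{n+1}, y_{n+1}) = (x₁x_n + 160y₁y_n, x₁y_n + y₁x_n) repeatedly.
  From (x_1, y_1) = (721, 57): x_2 = 721·721 + 160·57·57 = 1039681; y_2 = 721·57 + 57·721 = 82194.
Step 3: Verify x_2² - 160·y_2² = 1080936581761 - 1080936581760 = 1 (should be 1). ✓

(x_1, y_1) = (721, 57); (x_2, y_2) = (1039681, 82194).


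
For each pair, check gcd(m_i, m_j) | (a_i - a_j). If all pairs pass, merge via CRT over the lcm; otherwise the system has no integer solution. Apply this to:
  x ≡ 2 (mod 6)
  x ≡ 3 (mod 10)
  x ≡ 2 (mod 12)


Moduli 6, 10, 12 are not pairwise coprime, so CRT works modulo lcm(m_i) when all pairwise compatibility conditions hold.
Pairwise compatibility: gcd(m_i, m_j) must divide a_i - a_j for every pair.
Merge one congruence at a time:
  Start: x ≡ 2 (mod 6).
  Combine with x ≡ 3 (mod 10): gcd(6, 10) = 2, and 3 - 2 = 1 is NOT divisible by 2.
    ⇒ system is inconsistent (no integer solution).

No solution (the system is inconsistent).


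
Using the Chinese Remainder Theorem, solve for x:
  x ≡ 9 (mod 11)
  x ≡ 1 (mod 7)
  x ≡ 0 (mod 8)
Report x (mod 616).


Moduli 11, 7, 8 are pairwise coprime; by CRT there is a unique solution modulo M = 11 · 7 · 8 = 616.
Solve pairwise, accumulating the modulus:
  Start with x ≡ 9 (mod 11).
  Combine with x ≡ 1 (mod 7): since gcd(11, 7) = 1, we get a unique residue mod 77.
    Write x = 9 + 11·t and substitute into x ≡ 1 (mod 7): 11·t ≡ 1 − 9 = -8 (mod 7).
    Reduce coefficients mod 7: 4·t ≡ 6 (mod 7).
    The inverse of 4 mod 7 is 2 (since 4·2 = 8 = 1·7 + 1), so t ≡ 2·6 = 12 ≡ 5 (mod 7).
    Then x = 9 + 11·5 = 64, valid modulo lcm(11, 7) = 77: x ≡ 64 (mod 77).
  Combine with x ≡ 0 (mod 8): since gcd(77, 8) = 1, we get a unique residue mod 616.
    Write x = 64 + 77·t and substitute into x ≡ 0 (mod 8): 77·t ≡ 0 − 64 = -64 (mod 8).
    Reduce coefficients mod 8: 5·t ≡ 0 (mod 8).
    The inverse of 5 mod 8 is 5 (since 5·5 = 25 = 3·8 + 1), so t ≡ 5·0 = 0 ≡ 0 (mod 8).
    Then x = 64 + 77·0 = 64, valid modulo lcm(77, 8) = 616: x ≡ 64 (mod 616).
Verify: 64 mod 11 = 9 ✓, 64 mod 7 = 1 ✓, 64 mod 8 = 0 ✓.

x ≡ 64 (mod 616).


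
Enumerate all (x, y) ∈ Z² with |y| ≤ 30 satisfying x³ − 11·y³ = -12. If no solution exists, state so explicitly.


The equation is x³ - 11y³ = -12. For fixed y, x³ = 11·y³ − 12, so a solution requires the RHS to be a perfect cube.
Strategy: iterate y from -30 to 30, compute RHS = 11·y³ − 12, and check whether it is a (positive or negative) perfect cube.
Check small values of y:
  y = 0: RHS = -12 is not a perfect cube.
  y = 1: RHS = -1 = (-1)³ ⇒ x = -1 works.
  y = -1: RHS = -23 is not a perfect cube.
  y = 2: RHS = 76 is not a perfect cube.
  y = -2: RHS = -100 is not a perfect cube.
  y = 3: RHS = 285 is not a perfect cube.
  y = -3: RHS = -309 is not a perfect cube.
Continuing the search up to |y| = 30 finds no further solutions beyond those listed.
Collected solutions: (-1, 1).

Solutions (with |y| ≤ 30): (-1, 1).


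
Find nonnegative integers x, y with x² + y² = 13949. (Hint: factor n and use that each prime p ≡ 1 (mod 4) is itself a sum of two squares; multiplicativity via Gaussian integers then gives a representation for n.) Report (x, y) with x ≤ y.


Step 1: Factor n = 13949 = 13 · 29 · 37.
Step 2: Check the mod-4 condition on each prime factor: 13 ≡ 1 (mod 4), exponent 1; 29 ≡ 1 (mod 4), exponent 1; 37 ≡ 1 (mod 4), exponent 1.
All primes ≡ 3 (mod 4) appear to even exponent (or don't appear), so by the two-squares theorem n IS expressible as a sum of two squares.
Step 3: Build a representation. Here n = 13 · 29 · 37 is a product of primes ≡ 1 (mod 4). Each prime p ≡ 1 (mod 4) is itself a sum of two squares; find a² by testing p − a² for a perfect square:
  13: 13 − 1² = 12, 13 − 2² = 9 = 3² ⇒ 13 = 2² + 3².
  29: 29 − 1² = 28, 29 − 2² = 25 = 5² ⇒ 29 = 2² + 5².
  37: 37 − 1² = 36 = 6² ⇒ 37 = 1² + 6².
  Combine using the Brahmagupta–Fibonacci identity (a² + b²)(c² + d²) = (ac − bd)² + (ad + bc)² = (ac + bd)² + (ad − bc)²:
  13 · 29 = 377: from (2² + 3²)(2² + 5²), take (2·2 − 3·5, 2·5 + 3·2) = (4 − 15, 10 + 6) = (-11, 16); dropping signs (only squares matter) gives (11, 16); check 11² + 16² = 121 + 256 = 377 ✓.
  377 · 37 = 13949: from (11² + 16²)(1² + 6²), take (11·1 − 16·6, 11·6 + 16·1) = (11 − 96, 66 + 16) = (-85, 82); dropping signs (only squares matter) gives (85, 82); check 85² + 82² = 7225 + 6724 = 13949 ✓.
Step 4: Order so x ≤ y and verify: 82² + 85² = 6724 + 7225 = 13949 = n. ✓

n = 13949 = 82² + 85² (one valid representation with x ≤ y).


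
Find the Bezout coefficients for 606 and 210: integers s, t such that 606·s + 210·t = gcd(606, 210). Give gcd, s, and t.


Euclidean algorithm on (606, 210) — divide until remainder is 0:
  606 = 2 · 210 + 186
  210 = 1 · 186 + 24
  186 = 7 · 24 + 18
  24 = 1 · 18 + 6
  18 = 3 · 6 + 0
gcd(606, 210) = 6.
Track Bezout coefficients alongside the remainders: start with r₀ = 606 = a·1 + b·0 (s = 1, t = 0) and r₁ = 210 = a·0 + b·1 (s = 0, t = 1); each new remainder r_{k+1} = r_{k-1} − q_k·r_k inherits s_{k+1} = s_{k-1} − q_k·s_k, t_{k+1} = t_{k-1} − q_k·t_k, so r_k = a·s_k + b·t_k at every step:
  q = 2: r = 186, s = 1 − 2·0 = 1, t = 0 − 2·1 = -2  (check: 606·1 + 210·(-2) = 186)
  q = 1: r = 24, s = 0 − 1·1 = -1, t = 1 − 1·(-2) = 3  (check: 606·(-1) + 210·3 = 24)
  q = 7: r = 18, s = 1 − 7·(-1) = 8, t = -2 − 7·3 = -23  (check: 606·8 + 210·(-23) = 18)
  q = 1: r = 6, s = -1 − 1·8 = -9, t = 3 − 1·(-23) = 26  (check: 606·(-9) + 210·26 = 6)
The row with r = 6 (the gcd) gives the Bezout coefficients s = -9, t = 26.
Result: 606 · (-9) + 210 · (26) = 6.

gcd(606, 210) = 6; s = -9, t = 26 (check: 606·(-9) + 210·26 = 6).


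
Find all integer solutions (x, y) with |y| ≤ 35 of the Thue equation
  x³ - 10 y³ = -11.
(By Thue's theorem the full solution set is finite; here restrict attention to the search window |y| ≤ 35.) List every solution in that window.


The equation is x³ - 10y³ = -11. For fixed y, x³ = 10·y³ − 11, so a solution requires the RHS to be a perfect cube.
Strategy: iterate y from -35 to 35, compute RHS = 10·y³ − 11, and check whether it is a (positive or negative) perfect cube.
Check small values of y:
  y = 0: RHS = -11 is not a perfect cube.
  y = 1: RHS = -1 = (-1)³ ⇒ x = -1 works.
  y = -1: RHS = -21 is not a perfect cube.
  y = 2: RHS = 69 is not a perfect cube.
  y = -2: RHS = -91 is not a perfect cube.
  y = 3: RHS = 259 is not a perfect cube.
  y = -3: RHS = -281 is not a perfect cube.
Continuing the search up to |y| = 35 finds no further solutions beyond those listed.
Collected solutions: (-1, 1).

Solutions (with |y| ≤ 35): (-1, 1).


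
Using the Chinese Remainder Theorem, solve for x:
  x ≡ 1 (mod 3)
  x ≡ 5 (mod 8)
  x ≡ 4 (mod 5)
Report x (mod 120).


Moduli 3, 8, 5 are pairwise coprime; by CRT there is a unique solution modulo M = 3 · 8 · 5 = 120.
Solve pairwise, accumulating the modulus:
  Start with x ≡ 1 (mod 3).
  Combine with x ≡ 5 (mod 8): since gcd(3, 8) = 1, we get a unique residue mod 24.
    Write x = 1 + 3·t and substitute into x ≡ 5 (mod 8): 3·t ≡ 5 − 1 = 4 (mod 8).
    The inverse of 3 mod 8 is 3 (since 3·3 = 9 = 1·8 + 1), so t ≡ 3·4 = 12 ≡ 4 (mod 8).
    Then x = 1 + 3·4 = 13, valid modulo lcm(3, 8) = 24: x ≡ 13 (mod 24).
  Combine with x ≡ 4 (mod 5): since gcd(24, 5) = 1, we get a unique residue mod 120.
    Write x = 13 + 24·t and substitute into x ≡ 4 (mod 5): 24·t ≡ 4 − 13 = -9 (mod 5).
    Reduce coefficients mod 5: 4·t ≡ 1 (mod 5).
    The inverse of 4 mod 5 is 4 (since 4·4 = 16 = 3·5 + 1), so t ≡ 4·1 = 4 ≡ 4 (mod 5).
    Then x = 13 + 24·4 = 109, valid modulo lcm(24, 5) = 120: x ≡ 109 (mod 120).
Verify: 109 mod 3 = 1 ✓, 109 mod 8 = 5 ✓, 109 mod 5 = 4 ✓.

x ≡ 109 (mod 120).


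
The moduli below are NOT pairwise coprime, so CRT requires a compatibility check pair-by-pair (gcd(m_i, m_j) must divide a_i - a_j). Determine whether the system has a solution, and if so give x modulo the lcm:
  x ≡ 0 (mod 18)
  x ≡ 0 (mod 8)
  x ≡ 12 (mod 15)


Moduli 18, 8, 15 are not pairwise coprime, so CRT works modulo lcm(m_i) when all pairwise compatibility conditions hold.
Pairwise compatibility: gcd(m_i, m_j) must divide a_i - a_j for every pair.
Merge one congruence at a time:
  Start: x ≡ 0 (mod 18).
  Combine with x ≡ 0 (mod 8): gcd(18, 8) = 2; 0 - 0 = 0, which IS divisible by 2, so compatible.
    Write x = 0 + 18·t and substitute into x ≡ 0 (mod 8): 18·t ≡ 0 − 0 = 0 (mod 8).
    Divide the congruence (and modulus) by g = 2: 9·t ≡ 0 (mod 4).
    Reduce coefficients mod 4: 1·t ≡ 0 (mod 4).
    So t ≡ 0 (mod 4).
    Then x = 0 + 18·0 = 0, valid modulo lcm(18, 8) = 72: x ≡ 0 (mod 72).
  Combine with x ≡ 12 (mod 15): gcd(72, 15) = 3; 12 - 0 = 12, which IS divisible by 3, so compatible.
    Write x = 0 + 72·t and substitute into x ≡ 12 (mod 15): 72·t ≡ 12 − 0 = 12 (mod 15).
    Divide the congruence (and modulus) by g = 3: 24·t ≡ 4 (mod 5).
    Reduce coefficients mod 5: 4·t ≡ 4 (mod 5).
    The inverse of 4 mod 5 is 4 (since 4·4 = 16 = 3·5 + 1), so t ≡ 4·4 = 16 ≡ 1 (mod 5).
    Then x = 0 + 72·1 = 72, valid modulo lcm(72, 15) = 360: x ≡ 72 (mod 360).
Verify: 72 mod 18 = 0, 72 mod 8 = 0, 72 mod 15 = 12.

x ≡ 72 (mod 360).
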